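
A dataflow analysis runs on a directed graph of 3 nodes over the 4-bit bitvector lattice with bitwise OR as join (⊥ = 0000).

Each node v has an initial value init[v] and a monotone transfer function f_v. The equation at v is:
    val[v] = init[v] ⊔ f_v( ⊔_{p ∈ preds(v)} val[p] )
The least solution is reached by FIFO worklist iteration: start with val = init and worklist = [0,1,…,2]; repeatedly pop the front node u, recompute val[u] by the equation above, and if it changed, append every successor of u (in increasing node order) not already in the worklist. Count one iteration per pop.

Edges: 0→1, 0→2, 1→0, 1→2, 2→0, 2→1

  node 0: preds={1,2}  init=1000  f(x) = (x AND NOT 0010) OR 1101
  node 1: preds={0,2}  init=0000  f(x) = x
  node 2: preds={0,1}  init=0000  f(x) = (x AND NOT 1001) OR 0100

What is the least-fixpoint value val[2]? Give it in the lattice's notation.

0100

Iteration log — 5 steps:
  step 1. node 0  ⊔preds=0000  new=1101  old=1000  +wl: 
  step 2. node 1  ⊔preds=1101  new=1101  old=0000  +wl: 0
  step 3. node 2  ⊔preds=1101  new=0100  old=0000  +wl: 1
  step 4. node 0  ⊔preds=1101  new=1101  stable
  step 5. node 1  ⊔preds=1101  new=1101  stable

Least fixpoint reached:
  node 0: 1101
  node 1: 1101
  node 2: 0100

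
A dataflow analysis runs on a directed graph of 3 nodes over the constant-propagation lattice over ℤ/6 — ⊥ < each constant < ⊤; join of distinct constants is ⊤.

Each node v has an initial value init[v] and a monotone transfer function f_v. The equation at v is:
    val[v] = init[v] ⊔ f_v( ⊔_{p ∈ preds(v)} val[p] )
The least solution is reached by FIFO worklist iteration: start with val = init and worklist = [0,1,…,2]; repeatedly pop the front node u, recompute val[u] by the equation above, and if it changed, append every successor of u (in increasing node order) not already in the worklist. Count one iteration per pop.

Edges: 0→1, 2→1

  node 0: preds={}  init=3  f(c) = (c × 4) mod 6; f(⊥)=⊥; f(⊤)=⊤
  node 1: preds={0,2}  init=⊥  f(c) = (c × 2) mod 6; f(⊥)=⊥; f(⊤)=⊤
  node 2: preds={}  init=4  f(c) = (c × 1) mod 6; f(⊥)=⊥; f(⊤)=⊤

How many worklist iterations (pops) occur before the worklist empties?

Trace (3 dequeues):
  [1] u=0 | in ⊥ | out 3 | ==
  [2] u=1 | in ⊤ | out ⊤ | prev ⊥ | push {}
  [3] u=2 | in ⊥ | out 4 | ==

Converged values:
  [0] 3
  [1] ⊤
  [2] 4

3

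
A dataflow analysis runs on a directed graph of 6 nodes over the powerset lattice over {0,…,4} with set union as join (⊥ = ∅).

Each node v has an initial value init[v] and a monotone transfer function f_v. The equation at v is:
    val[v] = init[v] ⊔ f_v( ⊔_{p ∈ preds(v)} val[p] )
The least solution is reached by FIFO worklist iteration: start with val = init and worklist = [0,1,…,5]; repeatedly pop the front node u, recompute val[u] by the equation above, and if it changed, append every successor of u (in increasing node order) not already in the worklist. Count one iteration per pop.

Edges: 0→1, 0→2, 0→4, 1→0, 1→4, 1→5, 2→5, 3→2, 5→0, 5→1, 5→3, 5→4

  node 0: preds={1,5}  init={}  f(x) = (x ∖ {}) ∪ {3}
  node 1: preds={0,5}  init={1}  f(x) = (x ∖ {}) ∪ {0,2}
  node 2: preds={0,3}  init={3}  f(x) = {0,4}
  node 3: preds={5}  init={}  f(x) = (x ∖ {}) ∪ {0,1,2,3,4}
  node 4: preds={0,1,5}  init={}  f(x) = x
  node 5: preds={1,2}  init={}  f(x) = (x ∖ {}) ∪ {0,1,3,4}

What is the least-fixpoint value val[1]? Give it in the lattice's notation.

{0,1,2,3,4}

Trace (13 dequeues):
  [1] u=0 | in {1} | out {1,3} | prev {} | push {}
  [2] u=1 | in {1,3} | out {0,1,2,3} | prev {1} | push {0}
  [3] u=2 | in {1,3} | out {0,3,4} | prev {3} | push {}
  [4] u=3 | in {} | out {0,1,2,3,4} | prev {} | push {2}
  [5] u=4 | in {0,1,2,3} | out {0,1,2,3} | prev {} | push {}
  [6] u=5 | in {0,1,2,3,4} | out {0,1,2,3,4} | prev {} | push {1,3,4}
  [7] u=0 | in {0,1,2,3,4} | out {0,1,2,3,4} | prev {1,3} | push {}
  [8] u=2 | in {0,1,2,3,4} | out {0,3,4} | ==
  [9] u=1 | in {0,1,2,3,4} | out {0,1,2,3,4} | prev {0,1,2,3} | push {0,5}
  [10] u=3 | in {0,1,2,3,4} | out {0,1,2,3,4} | ==
  [11] u=4 | in {0,1,2,3,4} | out {0,1,2,3,4} | prev {0,1,2,3} | push {}
  [12] u=0 | in {0,1,2,3,4} | out {0,1,2,3,4} | ==
  [13] u=5 | in {0,1,2,3,4} | out {0,1,2,3,4} | ==

Converged values:
  [0] {0,1,2,3,4}
  [1] {0,1,2,3,4}
  [2] {0,3,4}
  [3] {0,1,2,3,4}
  [4] {0,1,2,3,4}
  [5] {0,1,2,3,4}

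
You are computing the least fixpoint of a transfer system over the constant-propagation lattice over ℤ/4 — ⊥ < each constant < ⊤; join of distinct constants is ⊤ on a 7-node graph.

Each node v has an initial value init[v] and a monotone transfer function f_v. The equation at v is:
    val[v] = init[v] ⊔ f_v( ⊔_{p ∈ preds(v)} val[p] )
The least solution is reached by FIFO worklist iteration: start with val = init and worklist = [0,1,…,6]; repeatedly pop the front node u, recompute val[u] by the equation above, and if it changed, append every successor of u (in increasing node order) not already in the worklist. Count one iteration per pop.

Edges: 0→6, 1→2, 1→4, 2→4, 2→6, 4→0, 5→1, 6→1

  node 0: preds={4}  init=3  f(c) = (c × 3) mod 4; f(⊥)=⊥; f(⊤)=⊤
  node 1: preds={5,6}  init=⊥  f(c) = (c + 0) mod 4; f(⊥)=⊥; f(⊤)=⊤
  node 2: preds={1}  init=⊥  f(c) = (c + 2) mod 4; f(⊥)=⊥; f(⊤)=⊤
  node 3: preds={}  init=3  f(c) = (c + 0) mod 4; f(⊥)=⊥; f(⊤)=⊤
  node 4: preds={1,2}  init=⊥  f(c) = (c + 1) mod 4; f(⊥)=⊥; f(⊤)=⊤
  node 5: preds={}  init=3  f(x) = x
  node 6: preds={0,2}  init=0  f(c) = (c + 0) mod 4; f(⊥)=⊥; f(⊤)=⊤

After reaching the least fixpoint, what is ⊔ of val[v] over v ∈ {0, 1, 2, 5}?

⊤

Trace (10 dequeues):
  [1] u=0 | in ⊥ | out 3 | ==
  [2] u=1 | in ⊤ | out ⊤ | prev ⊥ | push {}
  [3] u=2 | in ⊤ | out ⊤ | prev ⊥ | push {}
  [4] u=3 | in ⊥ | out 3 | ==
  [5] u=4 | in ⊤ | out ⊤ | prev ⊥ | push {0}
  [6] u=5 | in ⊥ | out 3 | ==
  [7] u=6 | in ⊤ | out ⊤ | prev 0 | push {1}
  [8] u=0 | in ⊤ | out ⊤ | prev 3 | push {6}
  [9] u=1 | in ⊤ | out ⊤ | ==
  [10] u=6 | in ⊤ | out ⊤ | ==

Converged values:
  [0] ⊤
  [1] ⊤
  [2] ⊤
  [3] 3
  [4] ⊤
  [5] 3
  [6] ⊤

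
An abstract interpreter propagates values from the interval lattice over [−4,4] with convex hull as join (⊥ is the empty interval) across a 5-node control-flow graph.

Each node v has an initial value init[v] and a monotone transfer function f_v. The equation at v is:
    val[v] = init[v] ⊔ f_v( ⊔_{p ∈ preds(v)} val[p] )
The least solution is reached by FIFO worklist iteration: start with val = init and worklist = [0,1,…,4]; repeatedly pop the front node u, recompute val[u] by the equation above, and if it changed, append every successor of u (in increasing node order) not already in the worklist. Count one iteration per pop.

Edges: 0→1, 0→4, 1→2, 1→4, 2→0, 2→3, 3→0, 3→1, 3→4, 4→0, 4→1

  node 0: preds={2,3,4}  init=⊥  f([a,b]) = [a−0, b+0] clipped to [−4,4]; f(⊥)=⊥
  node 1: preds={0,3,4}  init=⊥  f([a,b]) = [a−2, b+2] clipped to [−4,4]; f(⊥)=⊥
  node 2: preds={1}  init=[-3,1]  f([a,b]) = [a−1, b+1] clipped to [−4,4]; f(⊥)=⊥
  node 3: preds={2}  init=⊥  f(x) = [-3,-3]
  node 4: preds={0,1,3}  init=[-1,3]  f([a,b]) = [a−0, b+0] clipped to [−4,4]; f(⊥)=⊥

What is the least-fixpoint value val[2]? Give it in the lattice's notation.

Worklist (8 pops):
  #1 pop 0: in=[-3,3] → [-3,3] (was ⊥); enqueue []
  #2 pop 1: in=[-3,3] → [-4,4] (was ⊥); enqueue []
  #3 pop 2: in=[-4,4] → [-4,4] (was [-3,1]); enqueue [0]
  #4 pop 3: in=[-4,4] → [-3,-3] (was ⊥); enqueue [1]
  #5 pop 4: in=[-4,4] → [-4,4] (was [-1,3]); enqueue []
  #6 pop 0: in=[-4,4] → [-4,4] (was [-3,3]); enqueue [4]
  #7 pop 1: in=[-4,4] → [-4,4] (no change)
  #8 pop 4: in=[-4,4] → [-4,4] (no change)

Fixpoint:
  val[0] = [-4,4]
  val[1] = [-4,4]
  val[2] = [-4,4]
  val[3] = [-3,-3]
  val[4] = [-4,4]

[-4,4]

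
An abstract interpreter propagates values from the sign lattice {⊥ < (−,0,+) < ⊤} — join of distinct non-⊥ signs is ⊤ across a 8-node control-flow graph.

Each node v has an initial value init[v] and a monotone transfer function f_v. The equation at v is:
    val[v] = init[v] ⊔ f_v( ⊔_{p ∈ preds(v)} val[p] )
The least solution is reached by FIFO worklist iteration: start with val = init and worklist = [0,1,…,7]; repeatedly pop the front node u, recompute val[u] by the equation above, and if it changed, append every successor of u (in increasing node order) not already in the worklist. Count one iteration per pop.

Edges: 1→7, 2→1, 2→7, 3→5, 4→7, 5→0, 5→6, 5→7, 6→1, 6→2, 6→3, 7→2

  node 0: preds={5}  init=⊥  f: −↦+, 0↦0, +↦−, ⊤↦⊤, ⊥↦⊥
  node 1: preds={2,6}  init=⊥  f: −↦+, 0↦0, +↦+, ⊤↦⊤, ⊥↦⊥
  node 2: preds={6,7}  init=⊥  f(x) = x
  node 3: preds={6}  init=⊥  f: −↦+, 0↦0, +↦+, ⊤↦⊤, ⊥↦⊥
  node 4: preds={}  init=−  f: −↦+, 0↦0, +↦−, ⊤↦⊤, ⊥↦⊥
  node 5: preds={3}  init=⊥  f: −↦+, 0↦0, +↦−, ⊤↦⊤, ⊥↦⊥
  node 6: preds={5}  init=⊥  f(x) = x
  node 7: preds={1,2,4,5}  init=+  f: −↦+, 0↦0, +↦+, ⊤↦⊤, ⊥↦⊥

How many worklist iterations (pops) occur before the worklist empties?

13

Trace (13 dequeues):
  [1] u=0 | in ⊥ | out ⊥ | ==
  [2] u=1 | in ⊥ | out ⊥ | ==
  [3] u=2 | in + | out + | prev ⊥ | push {1}
  [4] u=3 | in ⊥ | out ⊥ | ==
  [5] u=4 | in ⊥ | out − | ==
  [6] u=5 | in ⊥ | out ⊥ | ==
  [7] u=6 | in ⊥ | out ⊥ | ==
  [8] u=7 | in ⊤ | out ⊤ | prev + | push {2}
  [9] u=1 | in + | out + | prev ⊥ | push {7}
  [10] u=2 | in ⊤ | out ⊤ | prev + | push {1}
  [11] u=7 | in ⊤ | out ⊤ | ==
  [12] u=1 | in ⊤ | out ⊤ | prev + | push {7}
  [13] u=7 | in ⊤ | out ⊤ | ==

Converged values:
  [0] ⊥
  [1] ⊤
  [2] ⊤
  [3] ⊥
  [4] −
  [5] ⊥
  [6] ⊥
  [7] ⊤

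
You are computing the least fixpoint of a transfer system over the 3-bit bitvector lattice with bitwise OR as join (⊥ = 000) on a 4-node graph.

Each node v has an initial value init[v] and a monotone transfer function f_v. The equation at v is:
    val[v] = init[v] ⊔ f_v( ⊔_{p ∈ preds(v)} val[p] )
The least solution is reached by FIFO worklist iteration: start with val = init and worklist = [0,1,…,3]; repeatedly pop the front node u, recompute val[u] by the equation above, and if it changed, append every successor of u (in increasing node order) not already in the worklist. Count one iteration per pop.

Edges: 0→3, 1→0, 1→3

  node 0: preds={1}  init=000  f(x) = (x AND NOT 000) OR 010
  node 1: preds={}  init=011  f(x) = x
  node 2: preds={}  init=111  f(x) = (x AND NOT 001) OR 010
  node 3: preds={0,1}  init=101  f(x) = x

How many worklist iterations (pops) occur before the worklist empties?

4

Worklist (4 pops):
  #1 pop 0: in=011 → 011 (was 000); enqueue []
  #2 pop 1: in=000 → 011 (no change)
  #3 pop 2: in=000 → 111 (no change)
  #4 pop 3: in=011 → 111 (was 101); enqueue []

Fixpoint:
  val[0] = 011
  val[1] = 011
  val[2] = 111
  val[3] = 111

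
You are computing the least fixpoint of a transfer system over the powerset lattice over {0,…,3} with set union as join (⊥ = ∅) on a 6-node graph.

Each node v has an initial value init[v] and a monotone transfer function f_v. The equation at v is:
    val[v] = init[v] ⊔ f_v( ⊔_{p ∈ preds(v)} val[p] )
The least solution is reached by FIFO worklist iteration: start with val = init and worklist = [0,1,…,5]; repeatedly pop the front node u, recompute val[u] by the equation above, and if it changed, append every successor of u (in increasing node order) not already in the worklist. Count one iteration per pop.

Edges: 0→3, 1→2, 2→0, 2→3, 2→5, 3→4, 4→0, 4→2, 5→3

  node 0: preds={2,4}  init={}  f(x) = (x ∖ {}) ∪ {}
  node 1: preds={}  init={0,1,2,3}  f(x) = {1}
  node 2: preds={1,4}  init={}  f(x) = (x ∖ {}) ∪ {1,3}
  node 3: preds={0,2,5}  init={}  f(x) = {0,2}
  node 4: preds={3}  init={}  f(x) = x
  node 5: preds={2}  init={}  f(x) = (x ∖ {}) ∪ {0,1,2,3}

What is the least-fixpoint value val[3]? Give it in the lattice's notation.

Worklist (9 pops):
  #1 pop 0: in={} → {} (no change)
  #2 pop 1: in={} → {0,1,2,3} (no change)
  #3 pop 2: in={0,1,2,3} → {0,1,2,3} (was {}); enqueue [0]
  #4 pop 3: in={0,1,2,3} → {0,2} (was {}); enqueue []
  #5 pop 4: in={0,2} → {0,2} (was {}); enqueue [2]
  #6 pop 5: in={0,1,2,3} → {0,1,2,3} (was {}); enqueue [3]
  #7 pop 0: in={0,1,2,3} → {0,1,2,3} (was {}); enqueue []
  #8 pop 2: in={0,1,2,3} → {0,1,2,3} (no change)
  #9 pop 3: in={0,1,2,3} → {0,2} (no change)

Fixpoint:
  val[0] = {0,1,2,3}
  val[1] = {0,1,2,3}
  val[2] = {0,1,2,3}
  val[3] = {0,2}
  val[4] = {0,2}
  val[5] = {0,1,2,3}

{0,2}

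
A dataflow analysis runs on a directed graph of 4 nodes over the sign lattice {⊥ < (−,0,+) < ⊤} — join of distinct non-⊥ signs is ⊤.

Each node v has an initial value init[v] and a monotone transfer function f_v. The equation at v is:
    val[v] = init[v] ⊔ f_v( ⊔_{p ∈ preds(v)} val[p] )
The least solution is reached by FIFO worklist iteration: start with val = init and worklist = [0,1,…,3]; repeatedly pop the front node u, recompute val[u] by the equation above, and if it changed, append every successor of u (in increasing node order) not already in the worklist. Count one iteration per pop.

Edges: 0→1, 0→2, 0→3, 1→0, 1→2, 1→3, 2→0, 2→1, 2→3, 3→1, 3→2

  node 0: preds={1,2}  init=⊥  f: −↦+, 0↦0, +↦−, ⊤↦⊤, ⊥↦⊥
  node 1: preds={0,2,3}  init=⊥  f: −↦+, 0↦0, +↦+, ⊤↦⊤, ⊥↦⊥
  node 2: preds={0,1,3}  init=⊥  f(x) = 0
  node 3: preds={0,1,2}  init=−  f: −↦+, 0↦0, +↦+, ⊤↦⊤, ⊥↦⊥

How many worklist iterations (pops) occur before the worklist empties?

Trace (9 dequeues):
  [1] u=0 | in ⊥ | out ⊥ | ==
  [2] u=1 | in − | out + | prev ⊥ | push {0}
  [3] u=2 | in ⊤ | out 0 | prev ⊥ | push {1}
  [4] u=3 | in ⊤ | out ⊤ | prev − | push {2}
  [5] u=0 | in ⊤ | out ⊤ | prev ⊥ | push {3}
  [6] u=1 | in ⊤ | out ⊤ | prev + | push {0}
  [7] u=2 | in ⊤ | out 0 | ==
  [8] u=3 | in ⊤ | out ⊤ | ==
  [9] u=0 | in ⊤ | out ⊤ | ==

Converged values:
  [0] ⊤
  [1] ⊤
  [2] 0
  [3] ⊤

9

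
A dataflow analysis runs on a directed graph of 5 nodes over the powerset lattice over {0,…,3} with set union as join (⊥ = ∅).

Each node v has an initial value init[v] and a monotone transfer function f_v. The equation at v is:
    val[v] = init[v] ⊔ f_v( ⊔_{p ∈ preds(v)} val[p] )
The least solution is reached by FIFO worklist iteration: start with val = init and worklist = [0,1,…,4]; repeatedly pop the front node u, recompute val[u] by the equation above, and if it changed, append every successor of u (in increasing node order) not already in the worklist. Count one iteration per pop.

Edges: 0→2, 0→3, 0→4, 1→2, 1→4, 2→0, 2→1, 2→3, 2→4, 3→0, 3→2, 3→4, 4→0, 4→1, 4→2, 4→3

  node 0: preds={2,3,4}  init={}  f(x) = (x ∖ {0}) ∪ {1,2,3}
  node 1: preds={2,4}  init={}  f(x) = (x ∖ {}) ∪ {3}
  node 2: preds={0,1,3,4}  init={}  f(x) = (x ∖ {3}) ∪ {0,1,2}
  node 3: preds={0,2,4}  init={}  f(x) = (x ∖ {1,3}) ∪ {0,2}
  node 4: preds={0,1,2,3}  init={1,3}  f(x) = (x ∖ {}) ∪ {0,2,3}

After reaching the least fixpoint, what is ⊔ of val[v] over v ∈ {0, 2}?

Worklist (10 pops):
  #1 pop 0: in={1,3} → {1,2,3} (was {}); enqueue []
  #2 pop 1: in={1,3} → {1,3} (was {}); enqueue []
  #3 pop 2: in={1,2,3} → {0,1,2} (was {}); enqueue [0,1]
  #4 pop 3: in={0,1,2,3} → {0,2} (was {}); enqueue [2]
  #5 pop 4: in={0,1,2,3} → {0,1,2,3} (was {1,3}); enqueue [3]
  #6 pop 0: in={0,1,2,3} → {1,2,3} (no change)
  #7 pop 1: in={0,1,2,3} → {0,1,2,3} (was {1,3}); enqueue [4]
  #8 pop 2: in={0,1,2,3} → {0,1,2} (no change)
  #9 pop 3: in={0,1,2,3} → {0,2} (no change)
  #10 pop 4: in={0,1,2,3} → {0,1,2,3} (no change)

Fixpoint:
  val[0] = {1,2,3}
  val[1] = {0,1,2,3}
  val[2] = {0,1,2}
  val[3] = {0,2}
  val[4] = {0,1,2,3}

{0,1,2,3}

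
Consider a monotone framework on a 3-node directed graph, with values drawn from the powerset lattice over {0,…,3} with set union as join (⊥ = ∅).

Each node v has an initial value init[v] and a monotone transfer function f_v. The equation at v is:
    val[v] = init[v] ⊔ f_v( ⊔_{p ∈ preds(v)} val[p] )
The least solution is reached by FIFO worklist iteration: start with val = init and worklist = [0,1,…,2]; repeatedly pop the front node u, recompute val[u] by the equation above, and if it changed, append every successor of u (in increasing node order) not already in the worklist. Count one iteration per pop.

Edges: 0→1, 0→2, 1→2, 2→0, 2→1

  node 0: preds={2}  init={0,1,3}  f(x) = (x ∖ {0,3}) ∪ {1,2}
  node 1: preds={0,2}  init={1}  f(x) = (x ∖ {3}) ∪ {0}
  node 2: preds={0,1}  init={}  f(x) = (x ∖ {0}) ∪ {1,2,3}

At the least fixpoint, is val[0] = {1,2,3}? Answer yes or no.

no

Iteration log — 5 steps:
  step 1. node 0  ⊔preds={}  new={0,1,2,3}  old={0,1,3}  +wl: 
  step 2. node 1  ⊔preds={0,1,2,3}  new={0,1,2}  old={1}  +wl: 
  step 3. node 2  ⊔preds={0,1,2,3}  new={1,2,3}  old={}  +wl: 0,1
  step 4. node 0  ⊔preds={1,2,3}  new={0,1,2,3}  stable
  step 5. node 1  ⊔preds={0,1,2,3}  new={0,1,2}  stable

Least fixpoint reached:
  node 0: {0,1,2,3}
  node 1: {0,1,2}
  node 2: {1,2,3}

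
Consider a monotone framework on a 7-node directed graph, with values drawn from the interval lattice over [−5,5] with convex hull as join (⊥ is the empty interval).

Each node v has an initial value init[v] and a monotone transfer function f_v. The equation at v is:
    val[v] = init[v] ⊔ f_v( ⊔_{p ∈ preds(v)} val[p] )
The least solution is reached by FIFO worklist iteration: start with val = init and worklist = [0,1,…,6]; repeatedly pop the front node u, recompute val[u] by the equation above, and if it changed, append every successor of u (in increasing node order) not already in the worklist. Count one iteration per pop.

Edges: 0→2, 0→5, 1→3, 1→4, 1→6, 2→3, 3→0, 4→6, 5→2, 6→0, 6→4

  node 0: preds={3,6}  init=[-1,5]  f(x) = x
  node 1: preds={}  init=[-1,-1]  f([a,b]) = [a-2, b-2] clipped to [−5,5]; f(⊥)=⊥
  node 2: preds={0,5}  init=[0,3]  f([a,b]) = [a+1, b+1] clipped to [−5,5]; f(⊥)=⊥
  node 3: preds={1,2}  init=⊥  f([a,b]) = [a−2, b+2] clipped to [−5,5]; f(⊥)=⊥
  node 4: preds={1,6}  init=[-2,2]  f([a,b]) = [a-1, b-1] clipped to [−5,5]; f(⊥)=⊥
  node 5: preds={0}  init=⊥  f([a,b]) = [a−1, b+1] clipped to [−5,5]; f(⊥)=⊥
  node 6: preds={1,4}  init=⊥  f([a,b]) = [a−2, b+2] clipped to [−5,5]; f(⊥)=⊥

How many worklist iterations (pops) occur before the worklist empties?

20

Worklist (20 pops):
  #1 pop 0: in=⊥ → [-1,5] (no change)
  #2 pop 1: in=⊥ → [-1,-1] (no change)
  #3 pop 2: in=[-1,5] → [0,5] (was [0,3]); enqueue []
  #4 pop 3: in=[-1,5] → [-3,5] (was ⊥); enqueue [0]
  #5 pop 4: in=[-1,-1] → [-2,2] (no change)
  #6 pop 5: in=[-1,5] → [-2,5] (was ⊥); enqueue [2]
  #7 pop 6: in=[-2,2] → [-4,4] (was ⊥); enqueue [4]
  #8 pop 0: in=[-4,5] → [-4,5] (was [-1,5]); enqueue [5]
  #9 pop 2: in=[-4,5] → [-3,5] (was [0,5]); enqueue [3]
  #10 pop 4: in=[-4,4] → [-5,3] (was [-2,2]); enqueue [6]
  #11 pop 5: in=[-4,5] → [-5,5] (was [-2,5]); enqueue [2]
  #12 pop 3: in=[-3,5] → [-5,5] (was [-3,5]); enqueue [0]
  #13 pop 6: in=[-5,3] → [-5,5] (was [-4,4]); enqueue [4]
  #14 pop 2: in=[-5,5] → [-4,5] (was [-3,5]); enqueue [3]
  #15 pop 0: in=[-5,5] → [-5,5] (was [-4,5]); enqueue [2,5]
  #16 pop 4: in=[-5,5] → [-5,4] (was [-5,3]); enqueue [6]
  #17 pop 3: in=[-4,5] → [-5,5] (no change)
  #18 pop 2: in=[-5,5] → [-4,5] (no change)
  #19 pop 5: in=[-5,5] → [-5,5] (no change)
  #20 pop 6: in=[-5,4] → [-5,5] (no change)

Fixpoint:
  val[0] = [-5,5]
  val[1] = [-1,-1]
  val[2] = [-4,5]
  val[3] = [-5,5]
  val[4] = [-5,4]
  val[5] = [-5,5]
  val[6] = [-5,5]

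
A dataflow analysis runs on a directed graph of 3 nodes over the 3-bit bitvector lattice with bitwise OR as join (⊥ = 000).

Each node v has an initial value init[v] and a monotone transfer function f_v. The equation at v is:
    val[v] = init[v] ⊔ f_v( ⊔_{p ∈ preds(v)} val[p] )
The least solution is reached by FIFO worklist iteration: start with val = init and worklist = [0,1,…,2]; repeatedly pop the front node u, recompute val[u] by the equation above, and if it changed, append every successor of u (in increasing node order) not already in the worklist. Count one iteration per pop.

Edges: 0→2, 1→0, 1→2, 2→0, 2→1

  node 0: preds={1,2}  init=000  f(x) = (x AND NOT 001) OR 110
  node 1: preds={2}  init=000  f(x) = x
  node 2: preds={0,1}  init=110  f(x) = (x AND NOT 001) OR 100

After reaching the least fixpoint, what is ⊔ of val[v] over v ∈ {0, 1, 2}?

110

Trace (4 dequeues):
  [1] u=0 | in 110 | out 110 | prev 000 | push {}
  [2] u=1 | in 110 | out 110 | prev 000 | push {0}
  [3] u=2 | in 110 | out 110 | ==
  [4] u=0 | in 110 | out 110 | ==

Converged values:
  [0] 110
  [1] 110
  [2] 110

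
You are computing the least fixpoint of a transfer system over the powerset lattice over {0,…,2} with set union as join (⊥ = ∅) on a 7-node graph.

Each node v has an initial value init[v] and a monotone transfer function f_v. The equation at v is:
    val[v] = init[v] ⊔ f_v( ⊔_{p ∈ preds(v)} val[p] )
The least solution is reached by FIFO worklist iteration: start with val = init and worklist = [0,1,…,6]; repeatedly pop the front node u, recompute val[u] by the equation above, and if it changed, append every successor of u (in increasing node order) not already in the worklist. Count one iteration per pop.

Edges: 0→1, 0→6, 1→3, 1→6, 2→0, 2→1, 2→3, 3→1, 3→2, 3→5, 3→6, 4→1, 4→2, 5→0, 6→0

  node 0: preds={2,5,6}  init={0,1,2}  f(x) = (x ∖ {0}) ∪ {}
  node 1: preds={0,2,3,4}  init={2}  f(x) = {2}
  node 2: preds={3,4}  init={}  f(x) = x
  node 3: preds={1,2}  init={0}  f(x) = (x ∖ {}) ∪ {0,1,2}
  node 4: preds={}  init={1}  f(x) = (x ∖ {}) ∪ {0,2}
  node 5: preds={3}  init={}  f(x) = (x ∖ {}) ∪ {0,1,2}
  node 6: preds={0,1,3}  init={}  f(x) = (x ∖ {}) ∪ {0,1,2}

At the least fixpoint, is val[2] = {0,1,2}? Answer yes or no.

Trace (13 dequeues):
  [1] u=0 | in {} | out {0,1,2} | ==
  [2] u=1 | in {0,1,2} | out {2} | ==
  [3] u=2 | in {0,1} | out {0,1} | prev {} | push {0,1}
  [4] u=3 | in {0,1,2} | out {0,1,2} | prev {0} | push {2}
  [5] u=4 | in {} | out {0,1,2} | prev {1} | push {}
  [6] u=5 | in {0,1,2} | out {0,1,2} | prev {} | push {}
  [7] u=6 | in {0,1,2} | out {0,1,2} | prev {} | push {}
  [8] u=0 | in {0,1,2} | out {0,1,2} | ==
  [9] u=1 | in {0,1,2} | out {2} | ==
  [10] u=2 | in {0,1,2} | out {0,1,2} | prev {0,1} | push {0,1,3}
  [11] u=0 | in {0,1,2} | out {0,1,2} | ==
  [12] u=1 | in {0,1,2} | out {2} | ==
  [13] u=3 | in {0,1,2} | out {0,1,2} | ==

Converged values:
  [0] {0,1,2}
  [1] {2}
  [2] {0,1,2}
  [3] {0,1,2}
  [4] {0,1,2}
  [5] {0,1,2}
  [6] {0,1,2}

yes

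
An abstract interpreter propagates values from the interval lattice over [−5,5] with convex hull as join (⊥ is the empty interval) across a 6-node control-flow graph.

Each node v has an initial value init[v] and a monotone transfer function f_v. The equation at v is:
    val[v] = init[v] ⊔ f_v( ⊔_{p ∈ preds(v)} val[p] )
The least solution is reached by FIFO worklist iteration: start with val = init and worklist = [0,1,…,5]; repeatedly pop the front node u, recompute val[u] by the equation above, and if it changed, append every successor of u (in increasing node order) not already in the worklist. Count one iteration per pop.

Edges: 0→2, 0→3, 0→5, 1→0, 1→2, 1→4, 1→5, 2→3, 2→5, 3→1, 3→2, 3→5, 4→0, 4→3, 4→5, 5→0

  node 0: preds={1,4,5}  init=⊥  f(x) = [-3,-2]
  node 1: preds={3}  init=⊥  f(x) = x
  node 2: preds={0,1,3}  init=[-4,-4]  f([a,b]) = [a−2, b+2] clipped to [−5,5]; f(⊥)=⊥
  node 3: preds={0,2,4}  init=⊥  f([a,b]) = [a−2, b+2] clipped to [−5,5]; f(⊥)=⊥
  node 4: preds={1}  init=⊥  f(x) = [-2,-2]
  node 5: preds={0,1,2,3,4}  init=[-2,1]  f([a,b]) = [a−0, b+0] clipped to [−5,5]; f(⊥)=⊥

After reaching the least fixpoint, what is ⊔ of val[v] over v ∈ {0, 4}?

Trace (18 dequeues):
  [1] u=0 | in [-2,1] | out [-3,-2] | prev ⊥ | push {}
  [2] u=1 | in ⊥ | out ⊥ | ==
  [3] u=2 | in [-3,-2] | out [-5,0] | prev [-4,-4] | push {}
  [4] u=3 | in [-5,0] | out [-5,2] | prev ⊥ | push {1,2}
  [5] u=4 | in ⊥ | out [-2,-2] | prev ⊥ | push {0,3}
  [6] u=5 | in [-5,2] | out [-5,2] | prev [-2,1] | push {}
  [7] u=1 | in [-5,2] | out [-5,2] | prev ⊥ | push {4,5}
  [8] u=2 | in [-5,2] | out [-5,4] | prev [-5,0] | push {}
  [9] u=0 | in [-5,2] | out [-3,-2] | ==
  [10] u=3 | in [-5,4] | out [-5,5] | prev [-5,2] | push {1,2}
  [11] u=4 | in [-5,2] | out [-2,-2] | ==
  [12] u=5 | in [-5,5] | out [-5,5] | prev [-5,2] | push {0}
  [13] u=1 | in [-5,5] | out [-5,5] | prev [-5,2] | push {4,5}
  [14] u=2 | in [-5,5] | out [-5,5] | prev [-5,4] | push {3}
  [15] u=0 | in [-5,5] | out [-3,-2] | ==
  [16] u=4 | in [-5,5] | out [-2,-2] | ==
  [17] u=5 | in [-5,5] | out [-5,5] | ==
  [18] u=3 | in [-5,5] | out [-5,5] | ==

Converged values:
  [0] [-3,-2]
  [1] [-5,5]
  [2] [-5,5]
  [3] [-5,5]
  [4] [-2,-2]
  [5] [-5,5]

[-3,-2]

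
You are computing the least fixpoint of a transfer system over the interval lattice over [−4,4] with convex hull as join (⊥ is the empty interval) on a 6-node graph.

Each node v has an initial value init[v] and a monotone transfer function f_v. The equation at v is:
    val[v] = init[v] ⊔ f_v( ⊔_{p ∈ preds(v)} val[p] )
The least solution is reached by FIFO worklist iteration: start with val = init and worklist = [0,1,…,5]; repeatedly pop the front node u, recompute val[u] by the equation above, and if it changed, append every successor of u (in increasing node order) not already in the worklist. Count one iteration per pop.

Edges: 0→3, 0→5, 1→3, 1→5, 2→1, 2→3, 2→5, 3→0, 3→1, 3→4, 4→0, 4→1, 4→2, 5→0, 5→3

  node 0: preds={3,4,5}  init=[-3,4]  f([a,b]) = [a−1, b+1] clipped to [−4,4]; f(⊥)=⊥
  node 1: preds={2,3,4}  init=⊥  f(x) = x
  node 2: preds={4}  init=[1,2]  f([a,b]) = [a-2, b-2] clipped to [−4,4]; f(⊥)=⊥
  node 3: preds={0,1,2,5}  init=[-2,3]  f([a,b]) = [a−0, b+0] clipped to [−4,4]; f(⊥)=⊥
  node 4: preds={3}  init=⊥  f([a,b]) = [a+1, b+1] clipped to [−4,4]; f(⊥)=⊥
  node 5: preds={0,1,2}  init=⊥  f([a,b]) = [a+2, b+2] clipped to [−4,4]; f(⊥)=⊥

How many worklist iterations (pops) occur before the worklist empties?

Worklist (19 pops):
  #1 pop 0: in=[-2,3] → [-3,4] (no change)
  #2 pop 1: in=[-2,3] → [-2,3] (was ⊥); enqueue []
  #3 pop 2: in=⊥ → [1,2] (no change)
  #4 pop 3: in=[-3,4] → [-3,4] (was [-2,3]); enqueue [0,1]
  #5 pop 4: in=[-3,4] → [-2,4] (was ⊥); enqueue [2]
  #6 pop 5: in=[-3,4] → [-1,4] (was ⊥); enqueue [3]
  #7 pop 0: in=[-3,4] → [-4,4] (was [-3,4]); enqueue [5]
  #8 pop 1: in=[-3,4] → [-3,4] (was [-2,3]); enqueue []
  #9 pop 2: in=[-2,4] → [-4,2] (was [1,2]); enqueue [1]
  #10 pop 3: in=[-4,4] → [-4,4] (was [-3,4]); enqueue [0,4]
  #11 pop 5: in=[-4,4] → [-2,4] (was [-1,4]); enqueue [3]
  #12 pop 1: in=[-4,4] → [-4,4] (was [-3,4]); enqueue [5]
  #13 pop 0: in=[-4,4] → [-4,4] (no change)
  #14 pop 4: in=[-4,4] → [-3,4] (was [-2,4]); enqueue [0,1,2]
  #15 pop 3: in=[-4,4] → [-4,4] (no change)
  #16 pop 5: in=[-4,4] → [-2,4] (no change)
  #17 pop 0: in=[-4,4] → [-4,4] (no change)
  #18 pop 1: in=[-4,4] → [-4,4] (no change)
  #19 pop 2: in=[-3,4] → [-4,2] (no change)

Fixpoint:
  val[0] = [-4,4]
  val[1] = [-4,4]
  val[2] = [-4,2]
  val[3] = [-4,4]
  val[4] = [-3,4]
  val[5] = [-2,4]

19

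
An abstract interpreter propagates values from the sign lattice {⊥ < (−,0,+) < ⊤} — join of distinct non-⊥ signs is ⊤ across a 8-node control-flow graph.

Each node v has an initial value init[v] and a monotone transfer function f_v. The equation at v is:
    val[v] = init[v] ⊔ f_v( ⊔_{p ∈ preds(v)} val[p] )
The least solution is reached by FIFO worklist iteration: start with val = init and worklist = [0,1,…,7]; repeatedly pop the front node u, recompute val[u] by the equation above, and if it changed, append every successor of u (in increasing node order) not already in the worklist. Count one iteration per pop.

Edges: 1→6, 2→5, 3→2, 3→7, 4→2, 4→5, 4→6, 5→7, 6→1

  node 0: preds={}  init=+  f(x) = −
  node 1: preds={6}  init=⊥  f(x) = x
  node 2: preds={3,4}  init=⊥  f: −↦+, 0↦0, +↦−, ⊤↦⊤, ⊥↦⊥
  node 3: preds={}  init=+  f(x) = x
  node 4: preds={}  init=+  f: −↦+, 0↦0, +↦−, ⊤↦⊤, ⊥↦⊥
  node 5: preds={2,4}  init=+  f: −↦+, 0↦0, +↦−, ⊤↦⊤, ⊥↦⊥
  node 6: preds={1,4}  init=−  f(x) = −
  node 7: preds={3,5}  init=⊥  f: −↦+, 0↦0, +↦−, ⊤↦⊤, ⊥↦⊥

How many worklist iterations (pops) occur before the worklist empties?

Worklist (8 pops):
  #1 pop 0: in=⊥ → ⊤ (was +); enqueue []
  #2 pop 1: in=− → − (was ⊥); enqueue []
  #3 pop 2: in=+ → − (was ⊥); enqueue []
  #4 pop 3: in=⊥ → + (no change)
  #5 pop 4: in=⊥ → + (no change)
  #6 pop 5: in=⊤ → ⊤ (was +); enqueue []
  #7 pop 6: in=⊤ → − (no change)
  #8 pop 7: in=⊤ → ⊤ (was ⊥); enqueue []

Fixpoint:
  val[0] = ⊤
  val[1] = −
  val[2] = −
  val[3] = +
  val[4] = +
  val[5] = ⊤
  val[6] = −
  val[7] = ⊤

8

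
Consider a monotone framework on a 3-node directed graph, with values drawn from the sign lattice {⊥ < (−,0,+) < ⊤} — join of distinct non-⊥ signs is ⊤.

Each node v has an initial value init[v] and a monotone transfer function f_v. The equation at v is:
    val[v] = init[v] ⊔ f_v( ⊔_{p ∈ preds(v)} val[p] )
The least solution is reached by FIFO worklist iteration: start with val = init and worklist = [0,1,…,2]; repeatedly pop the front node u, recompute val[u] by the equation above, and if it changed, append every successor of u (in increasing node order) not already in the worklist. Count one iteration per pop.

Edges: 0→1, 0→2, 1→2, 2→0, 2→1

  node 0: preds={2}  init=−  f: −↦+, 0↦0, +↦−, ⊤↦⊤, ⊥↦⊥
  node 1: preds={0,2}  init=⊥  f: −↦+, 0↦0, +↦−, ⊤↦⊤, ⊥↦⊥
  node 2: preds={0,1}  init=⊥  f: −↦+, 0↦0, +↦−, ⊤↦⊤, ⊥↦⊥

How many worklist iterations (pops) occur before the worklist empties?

6

Iteration log — 6 steps:
  step 1. node 0  ⊔preds=⊥  new=−  stable
  step 2. node 1  ⊔preds=−  new=+  old=⊥  +wl: 
  step 3. node 2  ⊔preds=⊤  new=⊤  old=⊥  +wl: 0,1
  step 4. node 0  ⊔preds=⊤  new=⊤  old=−  +wl: 2
  step 5. node 1  ⊔preds=⊤  new=⊤  old=+  +wl: 
  step 6. node 2  ⊔preds=⊤  new=⊤  stable

Least fixpoint reached:
  node 0: ⊤
  node 1: ⊤
  node 2: ⊤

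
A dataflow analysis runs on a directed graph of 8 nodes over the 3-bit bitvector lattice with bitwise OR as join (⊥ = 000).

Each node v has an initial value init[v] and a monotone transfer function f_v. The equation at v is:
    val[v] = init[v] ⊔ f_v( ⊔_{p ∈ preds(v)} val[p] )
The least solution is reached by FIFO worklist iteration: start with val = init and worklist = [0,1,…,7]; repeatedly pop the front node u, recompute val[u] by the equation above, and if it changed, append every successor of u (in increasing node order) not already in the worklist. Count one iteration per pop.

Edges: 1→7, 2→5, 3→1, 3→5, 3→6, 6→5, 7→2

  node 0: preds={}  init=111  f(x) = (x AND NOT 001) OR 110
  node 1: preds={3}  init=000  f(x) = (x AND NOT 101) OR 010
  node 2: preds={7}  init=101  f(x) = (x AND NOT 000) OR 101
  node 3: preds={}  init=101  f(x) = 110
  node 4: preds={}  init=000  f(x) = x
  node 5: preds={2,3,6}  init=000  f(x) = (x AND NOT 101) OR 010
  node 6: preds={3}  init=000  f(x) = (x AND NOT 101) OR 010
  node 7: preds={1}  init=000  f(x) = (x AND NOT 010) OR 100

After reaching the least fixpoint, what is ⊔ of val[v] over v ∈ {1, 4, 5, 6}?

Iteration log — 11 steps:
  step 1. node 0  ⊔preds=000  new=111  stable
  step 2. node 1  ⊔preds=101  new=010  old=000  +wl: 
  step 3. node 2  ⊔preds=000  new=101  stable
  step 4. node 3  ⊔preds=000  new=111  old=101  +wl: 1
  step 5. node 4  ⊔preds=000  new=000  stable
  step 6. node 5  ⊔preds=111  new=010  old=000  +wl: 
  step 7. node 6  ⊔preds=111  new=010  old=000  +wl: 5
  step 8. node 7  ⊔preds=010  new=100  old=000  +wl: 2
  step 9. node 1  ⊔preds=111  new=010  stable
  step 10. node 5  ⊔preds=111  new=010  stable
  step 11. node 2  ⊔preds=100  new=101  stable

Least fixpoint reached:
  node 0: 111
  node 1: 010
  node 2: 101
  node 3: 111
  node 4: 000
  node 5: 010
  node 6: 010
  node 7: 100

010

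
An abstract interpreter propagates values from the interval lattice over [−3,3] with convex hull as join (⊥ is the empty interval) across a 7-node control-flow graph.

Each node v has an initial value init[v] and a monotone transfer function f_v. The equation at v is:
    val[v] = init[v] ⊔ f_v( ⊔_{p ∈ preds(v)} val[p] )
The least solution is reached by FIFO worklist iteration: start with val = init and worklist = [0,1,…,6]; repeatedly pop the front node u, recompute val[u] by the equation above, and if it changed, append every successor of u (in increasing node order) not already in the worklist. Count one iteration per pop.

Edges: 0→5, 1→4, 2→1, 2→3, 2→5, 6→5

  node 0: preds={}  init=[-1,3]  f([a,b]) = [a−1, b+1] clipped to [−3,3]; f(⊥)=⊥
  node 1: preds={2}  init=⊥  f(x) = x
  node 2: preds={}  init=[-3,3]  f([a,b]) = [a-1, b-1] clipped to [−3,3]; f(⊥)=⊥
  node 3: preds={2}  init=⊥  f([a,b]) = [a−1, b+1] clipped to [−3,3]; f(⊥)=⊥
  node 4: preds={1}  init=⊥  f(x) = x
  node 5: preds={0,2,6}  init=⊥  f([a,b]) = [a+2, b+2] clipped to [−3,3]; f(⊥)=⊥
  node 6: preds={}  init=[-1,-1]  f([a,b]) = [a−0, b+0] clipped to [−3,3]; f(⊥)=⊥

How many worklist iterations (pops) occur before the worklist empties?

Iteration log — 7 steps:
  step 1. node 0  ⊔preds=⊥  new=[-1,3]  stable
  step 2. node 1  ⊔preds=[-3,3]  new=[-3,3]  old=⊥  +wl: 
  step 3. node 2  ⊔preds=⊥  new=[-3,3]  stable
  step 4. node 3  ⊔preds=[-3,3]  new=[-3,3]  old=⊥  +wl: 
  step 5. node 4  ⊔preds=[-3,3]  new=[-3,3]  old=⊥  +wl: 
  step 6. node 5  ⊔preds=[-3,3]  new=[-1,3]  old=⊥  +wl: 
  step 7. node 6  ⊔preds=⊥  new=[-1,-1]  stable

Least fixpoint reached:
  node 0: [-1,3]
  node 1: [-3,3]
  node 2: [-3,3]
  node 3: [-3,3]
  node 4: [-3,3]
  node 5: [-1,3]
  node 6: [-1,-1]

7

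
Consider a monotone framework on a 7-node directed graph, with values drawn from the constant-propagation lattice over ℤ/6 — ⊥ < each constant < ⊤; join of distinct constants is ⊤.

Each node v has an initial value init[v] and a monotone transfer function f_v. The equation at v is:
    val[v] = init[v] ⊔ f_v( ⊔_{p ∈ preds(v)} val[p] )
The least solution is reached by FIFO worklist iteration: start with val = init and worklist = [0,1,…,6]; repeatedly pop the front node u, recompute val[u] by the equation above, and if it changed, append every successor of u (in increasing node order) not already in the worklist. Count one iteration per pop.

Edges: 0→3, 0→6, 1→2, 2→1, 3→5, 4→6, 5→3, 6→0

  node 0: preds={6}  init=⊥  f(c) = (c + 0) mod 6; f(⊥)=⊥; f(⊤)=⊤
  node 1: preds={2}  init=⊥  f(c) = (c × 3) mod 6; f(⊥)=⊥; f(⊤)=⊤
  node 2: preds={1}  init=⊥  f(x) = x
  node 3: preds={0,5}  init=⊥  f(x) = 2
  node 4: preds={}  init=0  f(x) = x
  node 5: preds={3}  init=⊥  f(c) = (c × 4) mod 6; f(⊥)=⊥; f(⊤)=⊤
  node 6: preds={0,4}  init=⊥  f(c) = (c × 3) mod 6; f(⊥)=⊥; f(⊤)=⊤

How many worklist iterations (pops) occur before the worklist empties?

Trace (11 dequeues):
  [1] u=0 | in ⊥ | out ⊥ | ==
  [2] u=1 | in ⊥ | out ⊥ | ==
  [3] u=2 | in ⊥ | out ⊥ | ==
  [4] u=3 | in ⊥ | out 2 | prev ⊥ | push {}
  [5] u=4 | in ⊥ | out 0 | ==
  [6] u=5 | in 2 | out 2 | prev ⊥ | push {3}
  [7] u=6 | in 0 | out 0 | prev ⊥ | push {0}
  [8] u=3 | in 2 | out 2 | ==
  [9] u=0 | in 0 | out 0 | prev ⊥ | push {3,6}
  [10] u=3 | in ⊤ | out 2 | ==
  [11] u=6 | in 0 | out 0 | ==

Converged values:
  [0] 0
  [1] ⊥
  [2] ⊥
  [3] 2
  [4] 0
  [5] 2
  [6] 0

11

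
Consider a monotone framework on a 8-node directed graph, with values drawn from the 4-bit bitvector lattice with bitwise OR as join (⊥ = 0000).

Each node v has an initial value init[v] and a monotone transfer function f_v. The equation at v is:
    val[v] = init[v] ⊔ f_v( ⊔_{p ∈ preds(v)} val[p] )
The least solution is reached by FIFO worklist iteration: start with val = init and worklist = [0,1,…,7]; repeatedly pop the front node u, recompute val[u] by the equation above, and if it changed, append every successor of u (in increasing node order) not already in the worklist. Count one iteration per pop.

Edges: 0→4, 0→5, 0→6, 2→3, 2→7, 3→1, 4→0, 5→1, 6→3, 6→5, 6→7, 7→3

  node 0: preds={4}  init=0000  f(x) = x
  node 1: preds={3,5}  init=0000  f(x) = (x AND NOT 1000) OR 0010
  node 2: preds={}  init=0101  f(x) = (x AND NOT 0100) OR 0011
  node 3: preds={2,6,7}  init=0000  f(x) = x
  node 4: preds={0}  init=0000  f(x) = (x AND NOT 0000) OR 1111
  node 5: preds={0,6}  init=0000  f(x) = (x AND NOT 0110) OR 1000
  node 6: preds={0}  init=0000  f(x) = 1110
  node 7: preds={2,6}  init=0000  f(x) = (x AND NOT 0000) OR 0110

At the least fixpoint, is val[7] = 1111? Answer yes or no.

Iteration log — 15 steps:
  step 1. node 0  ⊔preds=0000  new=0000  stable
  step 2. node 1  ⊔preds=0000  new=0010  old=0000  +wl: 
  step 3. node 2  ⊔preds=0000  new=0111  old=0101  +wl: 
  step 4. node 3  ⊔preds=0111  new=0111  old=0000  +wl: 1
  step 5. node 4  ⊔preds=0000  new=1111  old=0000  +wl: 0
  step 6. node 5  ⊔preds=0000  new=1000  old=0000  +wl: 
  step 7. node 6  ⊔preds=0000  new=1110  old=0000  +wl: 3,5
  step 8. node 7  ⊔preds=1111  new=1111  old=0000  +wl: 
  step 9. node 1  ⊔preds=1111  new=0111  old=0010  +wl: 
  step 10. node 0  ⊔preds=1111  new=1111  old=0000  +wl: 4,6
  step 11. node 3  ⊔preds=1111  new=1111  old=0111  +wl: 1
  step 12. node 5  ⊔preds=1111  new=1001  old=1000  +wl: 
  step 13. node 4  ⊔preds=1111  new=1111  stable
  step 14. node 6  ⊔preds=1111  new=1110  stable
  step 15. node 1  ⊔preds=1111  new=0111  stable

Least fixpoint reached:
  node 0: 1111
  node 1: 0111
  node 2: 0111
  node 3: 1111
  node 4: 1111
  node 5: 1001
  node 6: 1110
  node 7: 1111

yes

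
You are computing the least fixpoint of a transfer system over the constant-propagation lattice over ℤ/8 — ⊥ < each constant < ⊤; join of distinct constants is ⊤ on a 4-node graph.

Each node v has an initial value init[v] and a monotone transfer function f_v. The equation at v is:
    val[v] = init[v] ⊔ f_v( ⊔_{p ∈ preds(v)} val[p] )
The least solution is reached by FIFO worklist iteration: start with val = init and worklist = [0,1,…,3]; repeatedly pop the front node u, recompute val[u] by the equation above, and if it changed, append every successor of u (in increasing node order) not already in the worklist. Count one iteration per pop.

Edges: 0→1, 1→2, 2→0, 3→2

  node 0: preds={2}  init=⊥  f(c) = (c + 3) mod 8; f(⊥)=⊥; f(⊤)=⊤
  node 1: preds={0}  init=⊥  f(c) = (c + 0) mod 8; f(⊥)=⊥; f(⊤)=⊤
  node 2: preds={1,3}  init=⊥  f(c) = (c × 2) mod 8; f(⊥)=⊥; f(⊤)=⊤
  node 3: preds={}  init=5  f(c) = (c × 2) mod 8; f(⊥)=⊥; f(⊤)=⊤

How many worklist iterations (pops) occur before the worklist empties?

Worklist (7 pops):
  #1 pop 0: in=⊥ → ⊥ (no change)
  #2 pop 1: in=⊥ → ⊥ (no change)
  #3 pop 2: in=5 → 2 (was ⊥); enqueue [0]
  #4 pop 3: in=⊥ → 5 (no change)
  #5 pop 0: in=2 → 5 (was ⊥); enqueue [1]
  #6 pop 1: in=5 → 5 (was ⊥); enqueue [2]
  #7 pop 2: in=5 → 2 (no change)

Fixpoint:
  val[0] = 5
  val[1] = 5
  val[2] = 2
  val[3] = 5

7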